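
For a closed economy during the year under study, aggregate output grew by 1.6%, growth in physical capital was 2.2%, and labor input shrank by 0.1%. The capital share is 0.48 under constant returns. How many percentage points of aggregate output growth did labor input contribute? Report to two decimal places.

-0.05 pp

Labor's share = 1 − 0.48 = 0.52.
Contribution = share × growth = 0.52 × (-0.1) = -0.052 pp.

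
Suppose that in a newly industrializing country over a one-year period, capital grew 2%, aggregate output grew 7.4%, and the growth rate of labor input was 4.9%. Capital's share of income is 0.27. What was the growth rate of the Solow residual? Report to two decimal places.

Labor's share = 1 − 0.27 = 0.73.
Capital: 0.27 × 2 = 0.54 pp.
Labor input: 0.73 × 4.9 = 3.577 pp.
TFP growth = 7.4 − 4.117 = 3.283%.

The Solow residual grew 3.28%.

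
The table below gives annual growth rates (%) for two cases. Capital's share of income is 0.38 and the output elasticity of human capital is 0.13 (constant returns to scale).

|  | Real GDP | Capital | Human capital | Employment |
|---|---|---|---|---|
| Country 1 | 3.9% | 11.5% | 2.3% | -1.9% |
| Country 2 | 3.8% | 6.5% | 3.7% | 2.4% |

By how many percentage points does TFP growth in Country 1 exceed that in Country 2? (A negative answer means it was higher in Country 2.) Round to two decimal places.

0.49 percentage points

Labor's share = 1 − 0.38 − 0.13 = 0.49.
Country 1: TFP = 3.9 − 4.37 − 0.299 + 0.931 = 0.162%.
Country 2: TFP = 3.8 − 2.47 − 0.481 − 1.176 = -0.327%.
Difference = 0.162 − (-0.327) = 0.489 pp.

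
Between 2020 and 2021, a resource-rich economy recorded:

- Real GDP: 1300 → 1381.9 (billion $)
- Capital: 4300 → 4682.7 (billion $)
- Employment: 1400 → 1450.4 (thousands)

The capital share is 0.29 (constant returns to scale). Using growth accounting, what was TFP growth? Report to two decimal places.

Real GDP growth = (1381.9 − 1300) / 1300 = 6.3%.
Capital growth = (4682.7 − 4300) / 4300 = 8.9%.
Employment growth = (1450.4 − 1400) / 1400 = 3.6%.
Labor's share = 1 − 0.29 = 0.71.
Capital: 0.29 × 8.9 = 2.581 pp.
Employment: 0.71 × 3.6 = 2.556 pp.
TFP growth = 6.3 − 5.137 = 1.163%.

TFP grew 1.16%.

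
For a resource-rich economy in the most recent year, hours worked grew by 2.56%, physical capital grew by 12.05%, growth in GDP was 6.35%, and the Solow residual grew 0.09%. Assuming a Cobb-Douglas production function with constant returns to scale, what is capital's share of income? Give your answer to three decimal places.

gY = gA + α·gK + (1−α)·gL, so gY − gA − gL = α(gK − gL).
6.35 − 0.09 − 2.56 = α × (12.05 − 2.56).
3.7 = 9.49 α, so α = 0.38988.

α = 0.390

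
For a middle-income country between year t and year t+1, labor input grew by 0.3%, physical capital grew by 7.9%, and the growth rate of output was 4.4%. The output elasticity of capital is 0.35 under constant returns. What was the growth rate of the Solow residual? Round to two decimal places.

Labor's share = 1 − 0.35 = 0.65.
Physical capital: 0.35 × 7.9 = 2.765 pp.
Labor input: 0.65 × 0.3 = 0.195 pp.
TFP growth = 4.4 − 2.96 = 1.44%.

The Solow residual growth was 1.44%.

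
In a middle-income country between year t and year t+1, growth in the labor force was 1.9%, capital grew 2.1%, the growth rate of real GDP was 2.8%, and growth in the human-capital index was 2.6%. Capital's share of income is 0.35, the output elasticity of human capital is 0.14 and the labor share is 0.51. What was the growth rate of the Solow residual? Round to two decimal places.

0.73%

Labor's share = 1 − 0.35 − 0.14 = 0.51.
Capital: 0.35 × 2.1 = 0.735 pp.
The human-capital index: 0.14 × 2.6 = 0.364 pp.
The labor force: 0.51 × 1.9 = 0.969 pp.
TFP growth = 2.8 − 2.068 = 0.732%.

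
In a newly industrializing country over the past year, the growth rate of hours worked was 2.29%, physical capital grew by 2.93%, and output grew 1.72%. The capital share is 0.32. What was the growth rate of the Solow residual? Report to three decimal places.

-0.775%

Labor's share = 1 − 0.32 = 0.68.
Physical capital: 0.32 × 2.93 = 0.9376 pp.
Hours worked: 0.68 × 2.29 = 1.5572 pp.
TFP growth = 1.72 − 2.4948 = -0.7748%.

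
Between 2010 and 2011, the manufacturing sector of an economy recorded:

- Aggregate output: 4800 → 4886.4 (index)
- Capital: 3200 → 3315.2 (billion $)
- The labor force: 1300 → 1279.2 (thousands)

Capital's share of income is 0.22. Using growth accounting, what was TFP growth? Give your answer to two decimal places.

2.26%

Aggregate output growth = (4886.4 − 4800) / 4800 = 1.8%.
Capital growth = (3315.2 − 3200) / 3200 = 3.6%.
The labor force growth = (1279.2 − 1300) / 1300 = -1.6%.
Labor's share = 1 − 0.22 = 0.78.
Capital: 0.22 × 3.6 = 0.792 pp.
The labor force: 0.78 × (-1.6) = -1.248 pp.
TFP growth = 1.8 + 0.456 = 2.256%.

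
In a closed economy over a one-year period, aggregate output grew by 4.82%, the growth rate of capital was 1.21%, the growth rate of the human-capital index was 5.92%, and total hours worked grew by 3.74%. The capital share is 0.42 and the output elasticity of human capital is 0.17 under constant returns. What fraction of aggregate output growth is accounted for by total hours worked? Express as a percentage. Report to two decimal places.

Labor's share = 1 − 0.42 − 0.17 = 0.41.
Total hours worked contributed 0.41 × 3.74 = 1.5334 pp.
Share of growth = 1.5334 / 4.82 × 100 = 31.8133%.

31.81%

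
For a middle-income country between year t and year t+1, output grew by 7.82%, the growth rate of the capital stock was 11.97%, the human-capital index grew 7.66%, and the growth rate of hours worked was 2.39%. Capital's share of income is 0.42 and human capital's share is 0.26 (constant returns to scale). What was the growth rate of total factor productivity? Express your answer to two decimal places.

Total factor productivity grew 0.04%.

Labor's share = 1 − 0.42 − 0.26 = 0.32.
The capital stock: 0.42 × 11.97 = 5.0274 pp.
The human-capital index: 0.26 × 7.66 = 1.9916 pp.
Hours worked: 0.32 × 2.39 = 0.7648 pp.
TFP growth = 7.82 − 7.7838 = 0.0362%.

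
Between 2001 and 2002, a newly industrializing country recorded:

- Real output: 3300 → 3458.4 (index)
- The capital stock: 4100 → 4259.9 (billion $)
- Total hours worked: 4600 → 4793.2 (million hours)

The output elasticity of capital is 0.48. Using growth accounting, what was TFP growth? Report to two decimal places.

Real output growth = (3458.4 − 3300) / 3300 = 4.8%.
The capital stock growth = (4259.9 − 4100) / 4100 = 3.9%.
Total hours worked growth = (4793.2 − 4600) / 4600 = 4.2%.
Labor's share = 1 − 0.48 = 0.52.
The capital stock: 0.48 × 3.9 = 1.872 pp.
Total hours worked: 0.52 × 4.2 = 2.184 pp.
TFP growth = 4.8 − 4.056 = 0.744%.

TFP grew 0.74%.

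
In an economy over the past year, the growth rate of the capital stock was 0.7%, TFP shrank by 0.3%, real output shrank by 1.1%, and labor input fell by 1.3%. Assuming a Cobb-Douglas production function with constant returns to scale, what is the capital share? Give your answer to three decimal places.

0.250

gY = gA + α·gK + (1−α)·gL, so gY − gA − gL = α(gK − gL).
-1.1 + 0.3 + 1.3 = α × (0.7 − (-1.3)).
0.5 = 2 α, so α = 0.25.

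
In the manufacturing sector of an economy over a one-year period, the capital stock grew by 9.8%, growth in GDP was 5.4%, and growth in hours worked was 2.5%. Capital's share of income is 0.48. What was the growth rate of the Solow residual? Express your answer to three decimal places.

Labor's share = 1 − 0.48 = 0.52.
The capital stock: 0.48 × 9.8 = 4.704 pp.
Hours worked: 0.52 × 2.5 = 1.3 pp.
TFP growth = 5.4 − 6.004 = -0.604%.

-0.604%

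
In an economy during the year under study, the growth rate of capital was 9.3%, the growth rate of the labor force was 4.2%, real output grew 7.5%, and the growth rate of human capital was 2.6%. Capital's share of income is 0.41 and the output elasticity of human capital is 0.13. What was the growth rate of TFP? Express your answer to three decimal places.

Labor's share = 1 − 0.41 − 0.13 = 0.46.
Capital: 0.41 × 9.3 = 3.813 pp.
Human capital: 0.13 × 2.6 = 0.338 pp.
The labor force: 0.46 × 4.2 = 1.932 pp.
TFP growth = 7.5 − 6.083 = 1.417%.

1.417%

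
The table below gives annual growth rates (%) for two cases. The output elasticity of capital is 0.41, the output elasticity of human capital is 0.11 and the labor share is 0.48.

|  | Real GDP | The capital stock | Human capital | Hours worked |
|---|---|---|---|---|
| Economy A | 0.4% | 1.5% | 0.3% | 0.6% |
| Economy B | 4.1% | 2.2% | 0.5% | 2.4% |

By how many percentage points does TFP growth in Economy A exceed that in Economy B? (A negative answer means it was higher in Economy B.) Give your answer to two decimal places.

Labor's share = 1 − 0.41 − 0.11 = 0.48.
Economy A: TFP = 0.4 − 0.615 − 0.033 − 0.288 = -0.536%.
Economy B: TFP = 4.1 − 0.902 − 0.055 − 1.152 = 1.991%.
Difference = -0.536 − (1.991) = -2.527 pp.

-2.53 percentage points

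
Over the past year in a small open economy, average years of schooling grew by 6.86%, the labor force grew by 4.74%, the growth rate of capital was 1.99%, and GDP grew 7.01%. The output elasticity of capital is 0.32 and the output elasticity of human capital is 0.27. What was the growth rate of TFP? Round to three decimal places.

Labor's share = 1 − 0.32 − 0.27 = 0.41.
Capital: 0.32 × 1.99 = 0.6368 pp.
Average years of schooling: 0.27 × 6.86 = 1.8522 pp.
The labor force: 0.41 × 4.74 = 1.9434 pp.
TFP growth = 7.01 − 4.4324 = 2.5776%.

2.578%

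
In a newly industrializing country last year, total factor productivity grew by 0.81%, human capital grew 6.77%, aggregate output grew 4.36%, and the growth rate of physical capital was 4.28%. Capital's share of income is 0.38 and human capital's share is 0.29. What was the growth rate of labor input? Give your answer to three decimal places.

-0.120%

Labor's share = 1 − 0.38 − 0.29 = 0.33.
gY = gA + 0.38×4.28 + 0.29×6.77 + 0.33×g.
0.33×g = 4.36 − 0.81 − 3.5897 = -0.0397.
g = -0.0397 / 0.33 = -0.1203%.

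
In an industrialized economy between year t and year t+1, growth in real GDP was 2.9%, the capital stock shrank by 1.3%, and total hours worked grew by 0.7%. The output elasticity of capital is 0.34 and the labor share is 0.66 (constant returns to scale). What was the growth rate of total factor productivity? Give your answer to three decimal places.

Labor's share = 1 − 0.34 = 0.66.
The capital stock: 0.34 × (-1.3) = -0.442 pp.
Total hours worked: 0.66 × 0.7 = 0.462 pp.
TFP growth = 2.9 − 0.02 = 2.88%.

Total factor productivity growth was 2.880%.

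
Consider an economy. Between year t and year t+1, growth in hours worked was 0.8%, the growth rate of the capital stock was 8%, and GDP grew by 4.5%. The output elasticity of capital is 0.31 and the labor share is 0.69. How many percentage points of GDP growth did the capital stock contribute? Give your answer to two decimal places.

2.48 pp

Contribution = share × growth = 0.31 × 8 = 2.48 pp.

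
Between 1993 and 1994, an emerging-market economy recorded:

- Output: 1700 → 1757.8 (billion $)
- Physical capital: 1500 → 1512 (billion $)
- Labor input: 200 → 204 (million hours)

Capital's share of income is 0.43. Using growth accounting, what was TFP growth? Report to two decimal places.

Output growth = (1757.8 − 1700) / 1700 = 3.4%.
Physical capital growth = (1512 − 1500) / 1500 = 0.8%.
Labor input growth = (204 − 200) / 200 = 2%.
Labor's share = 1 − 0.43 = 0.57.
Physical capital: 0.43 × 0.8 = 0.344 pp.
Labor input: 0.57 × 2 = 1.14 pp.
TFP growth = 3.4 − 1.484 = 1.916%.

1.92%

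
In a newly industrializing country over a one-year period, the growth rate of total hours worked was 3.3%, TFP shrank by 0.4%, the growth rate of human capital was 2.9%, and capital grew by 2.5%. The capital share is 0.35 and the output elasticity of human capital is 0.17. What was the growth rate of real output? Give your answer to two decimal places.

Labor's share = 1 − 0.35 − 0.17 = 0.48.
Capital: 0.35 × 2.5 = 0.875 pp.
Human capital: 0.17 × 2.9 = 0.493 pp.
Total hours worked: 0.48 × 3.3 = 1.584 pp.
Output growth = -0.4 + 2.952 = 2.552%.

2.55%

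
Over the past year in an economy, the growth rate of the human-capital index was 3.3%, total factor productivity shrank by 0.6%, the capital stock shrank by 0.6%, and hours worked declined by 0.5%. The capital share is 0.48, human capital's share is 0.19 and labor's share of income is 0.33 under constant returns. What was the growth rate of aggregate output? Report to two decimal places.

-0.43%

Labor's share = 1 − 0.48 − 0.19 = 0.33.
The capital stock: 0.48 × (-0.6) = -0.288 pp.
The human-capital index: 0.19 × 3.3 = 0.627 pp.
Hours worked: 0.33 × (-0.5) = -0.165 pp.
Output growth = -0.6 + 0.174 = -0.426%.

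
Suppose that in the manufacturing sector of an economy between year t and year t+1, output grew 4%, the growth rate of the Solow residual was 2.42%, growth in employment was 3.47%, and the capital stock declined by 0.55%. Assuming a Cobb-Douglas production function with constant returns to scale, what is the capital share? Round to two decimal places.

gY = gA + α·gK + (1−α)·gL, so gY − gA − gL = α(gK − gL).
4 − 2.42 − 3.47 = α × (-0.55 − 3.47).
-1.89 = -4.02 α, so α = 0.4701.

α = 0.47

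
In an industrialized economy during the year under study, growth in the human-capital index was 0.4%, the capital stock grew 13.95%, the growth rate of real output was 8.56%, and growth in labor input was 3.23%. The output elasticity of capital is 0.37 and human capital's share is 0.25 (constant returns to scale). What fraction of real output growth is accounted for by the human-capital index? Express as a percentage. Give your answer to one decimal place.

The human-capital index contributed 0.25 × 0.4 = 0.1 pp.
Share of growth = 0.1 / 8.56 × 100 = 1.168%.

The human-capital index accounted for 1.2% of growth.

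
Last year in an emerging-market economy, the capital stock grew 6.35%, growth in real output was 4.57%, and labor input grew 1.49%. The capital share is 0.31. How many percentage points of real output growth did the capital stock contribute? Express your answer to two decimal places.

Contribution = share × growth = 0.31 × 6.35 = 1.9685 pp.

1.97 pp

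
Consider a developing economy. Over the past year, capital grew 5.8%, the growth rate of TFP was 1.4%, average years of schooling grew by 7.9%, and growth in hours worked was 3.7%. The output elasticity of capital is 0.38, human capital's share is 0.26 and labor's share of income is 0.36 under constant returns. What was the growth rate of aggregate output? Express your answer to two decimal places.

6.99%

Labor's share = 1 − 0.38 − 0.26 = 0.36.
Capital: 0.38 × 5.8 = 2.204 pp.
Average years of schooling: 0.26 × 7.9 = 2.054 pp.
Hours worked: 0.36 × 3.7 = 1.332 pp.
Output growth = 1.4 + 5.59 = 6.99%.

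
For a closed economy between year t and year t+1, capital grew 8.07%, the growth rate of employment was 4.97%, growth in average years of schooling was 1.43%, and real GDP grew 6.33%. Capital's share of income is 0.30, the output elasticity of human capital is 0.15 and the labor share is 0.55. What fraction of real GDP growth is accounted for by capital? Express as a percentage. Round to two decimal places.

38.25%

Capital contributed 0.3 × 8.07 = 2.421 pp.
Share of growth = 2.421 / 6.33 × 100 = 38.2464%.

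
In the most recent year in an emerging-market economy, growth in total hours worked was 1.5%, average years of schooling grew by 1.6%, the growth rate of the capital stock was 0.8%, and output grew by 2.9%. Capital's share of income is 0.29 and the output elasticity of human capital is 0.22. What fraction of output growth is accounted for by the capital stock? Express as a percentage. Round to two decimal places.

8.00%

The capital stock contributed 0.29 × 0.8 = 0.232 pp.
Share of growth = 0.232 / 2.9 × 100 = 8%.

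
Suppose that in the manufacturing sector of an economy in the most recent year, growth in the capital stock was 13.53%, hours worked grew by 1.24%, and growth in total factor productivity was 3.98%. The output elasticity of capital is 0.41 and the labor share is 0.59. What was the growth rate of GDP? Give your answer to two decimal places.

Labor's share = 1 − 0.41 = 0.59.
The capital stock: 0.41 × 13.53 = 5.5473 pp.
Hours worked: 0.59 × 1.24 = 0.7316 pp.
Output growth = 3.98 + 6.2789 = 10.2589%.

GDP grew 10.26%.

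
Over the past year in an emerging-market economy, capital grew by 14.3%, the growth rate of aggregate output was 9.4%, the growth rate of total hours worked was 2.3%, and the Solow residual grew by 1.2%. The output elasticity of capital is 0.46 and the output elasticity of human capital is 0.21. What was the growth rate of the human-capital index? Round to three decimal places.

4.110%

Labor's share = 1 − 0.46 − 0.21 = 0.33.
gY = gA + 0.46×14.3 + 0.33×2.3 + 0.21×g.
0.21×g = 9.4 − 1.2 − 7.337 = 0.863.
g = 0.863 / 0.21 = 4.10952%.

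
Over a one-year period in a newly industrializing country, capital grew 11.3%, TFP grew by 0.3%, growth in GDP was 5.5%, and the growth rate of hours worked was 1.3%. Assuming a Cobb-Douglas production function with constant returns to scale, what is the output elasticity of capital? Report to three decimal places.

0.390

gY = gA + α·gK + (1−α)·gL, so gY − gA − gL = α(gK − gL).
5.5 − 0.3 − 1.3 = α × (11.3 − 1.3).
3.9 = 10 α, so α = 0.39.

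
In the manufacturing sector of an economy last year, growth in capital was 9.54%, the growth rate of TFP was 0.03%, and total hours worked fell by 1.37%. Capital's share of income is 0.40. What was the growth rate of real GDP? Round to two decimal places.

Labor's share = 1 − 0.4 = 0.6.
Capital: 0.4 × 9.54 = 3.816 pp.
Total hours worked: 0.6 × (-1.37) = -0.822 pp.
Output growth = 0.03 + 2.994 = 3.024%.

3.02%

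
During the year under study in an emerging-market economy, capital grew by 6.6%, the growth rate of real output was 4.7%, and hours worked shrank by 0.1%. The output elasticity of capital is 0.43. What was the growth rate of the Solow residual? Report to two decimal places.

The Solow residual grew 1.92%.

Labor's share = 1 − 0.43 = 0.57.
Capital: 0.43 × 6.6 = 2.838 pp.
Hours worked: 0.57 × (-0.1) = -0.057 pp.
TFP growth = 4.7 − 2.781 = 1.919%.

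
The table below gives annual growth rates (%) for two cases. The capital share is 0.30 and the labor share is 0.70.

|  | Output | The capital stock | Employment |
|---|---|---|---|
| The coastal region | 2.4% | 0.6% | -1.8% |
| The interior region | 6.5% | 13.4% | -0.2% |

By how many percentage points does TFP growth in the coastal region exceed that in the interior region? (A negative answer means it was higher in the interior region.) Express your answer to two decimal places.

0.86 percentage points

Labor's share = 1 − 0.3 = 0.7.
The coastal region: TFP = 2.4 − 0.18 + 1.26 = 3.48%.
The interior region: TFP = 6.5 − 4.02 + 0.14 = 2.62%.
Difference = 3.48 − (2.62) = 0.86 pp.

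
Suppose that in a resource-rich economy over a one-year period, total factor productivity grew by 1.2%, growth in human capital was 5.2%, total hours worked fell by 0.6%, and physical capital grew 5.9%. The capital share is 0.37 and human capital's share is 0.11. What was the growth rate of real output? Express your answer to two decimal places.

3.64%

Labor's share = 1 − 0.37 − 0.11 = 0.52.
Physical capital: 0.37 × 5.9 = 2.183 pp.
Human capital: 0.11 × 5.2 = 0.572 pp.
Total hours worked: 0.52 × (-0.6) = -0.312 pp.
Output growth = 1.2 + 2.443 = 3.643%.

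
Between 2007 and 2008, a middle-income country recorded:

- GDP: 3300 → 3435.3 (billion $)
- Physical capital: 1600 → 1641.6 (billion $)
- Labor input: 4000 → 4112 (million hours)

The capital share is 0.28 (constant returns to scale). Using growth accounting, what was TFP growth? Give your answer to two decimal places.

GDP growth = (3435.3 − 3300) / 3300 = 4.1%.
Physical capital growth = (1641.6 − 1600) / 1600 = 2.6%.
Labor input growth = (4112 − 4000) / 4000 = 2.8%.
Labor's share = 1 − 0.28 = 0.72.
Physical capital: 0.28 × 2.6 = 0.728 pp.
Labor input: 0.72 × 2.8 = 2.016 pp.
TFP growth = 4.1 − 2.744 = 1.356%.

1.36%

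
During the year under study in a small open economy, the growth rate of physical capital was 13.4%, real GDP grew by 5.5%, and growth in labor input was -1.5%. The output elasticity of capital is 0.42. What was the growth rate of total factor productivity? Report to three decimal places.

Labor's share = 1 − 0.42 = 0.58.
Physical capital: 0.42 × 13.4 = 5.628 pp.
Labor input: 0.58 × (-1.5) = -0.87 pp.
TFP growth = 5.5 − 4.758 = 0.742%.

Total factor productivity grew 0.742%.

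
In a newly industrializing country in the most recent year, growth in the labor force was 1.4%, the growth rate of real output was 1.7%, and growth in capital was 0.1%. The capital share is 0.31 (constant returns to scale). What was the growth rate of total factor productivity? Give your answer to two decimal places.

Total factor productivity growth was 0.70%.

Labor's share = 1 − 0.31 = 0.69.
Capital: 0.31 × 0.1 = 0.031 pp.
The labor force: 0.69 × 1.4 = 0.966 pp.
TFP growth = 1.7 − 0.997 = 0.703%.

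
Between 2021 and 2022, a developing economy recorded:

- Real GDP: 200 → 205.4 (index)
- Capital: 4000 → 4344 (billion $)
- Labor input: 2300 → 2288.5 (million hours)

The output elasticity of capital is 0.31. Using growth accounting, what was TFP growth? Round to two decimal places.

0.38%

Real GDP growth = (205.4 − 200) / 200 = 2.7%.
Capital growth = (4344 − 4000) / 4000 = 8.6%.
Labor input growth = (2288.5 − 2300) / 2300 = -0.5%.
Labor's share = 1 − 0.31 = 0.69.
Capital: 0.31 × 8.6 = 2.666 pp.
Labor input: 0.69 × (-0.5) = -0.345 pp.
TFP growth = 2.7 − 2.321 = 0.379%.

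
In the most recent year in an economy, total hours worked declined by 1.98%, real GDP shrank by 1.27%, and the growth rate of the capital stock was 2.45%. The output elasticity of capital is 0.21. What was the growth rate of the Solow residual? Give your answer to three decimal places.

-0.220%

Labor's share = 1 − 0.21 = 0.79.
The capital stock: 0.21 × 2.45 = 0.5145 pp.
Total hours worked: 0.79 × (-1.98) = -1.5642 pp.
TFP growth = -1.27 + 1.0497 = -0.2203%.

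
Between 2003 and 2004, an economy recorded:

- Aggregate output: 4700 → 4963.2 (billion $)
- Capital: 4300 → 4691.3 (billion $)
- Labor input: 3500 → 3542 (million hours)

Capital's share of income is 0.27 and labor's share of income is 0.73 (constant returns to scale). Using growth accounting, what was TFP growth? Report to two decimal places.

2.27%

Aggregate output growth = (4963.2 − 4700) / 4700 = 5.6%.
Capital growth = (4691.3 − 4300) / 4300 = 9.1%.
Labor input growth = (3542 − 3500) / 3500 = 1.2%.
Labor's share = 1 − 0.27 = 0.73.
Capital: 0.27 × 9.1 = 2.457 pp.
Labor input: 0.73 × 1.2 = 0.876 pp.
TFP growth = 5.6 − 3.333 = 2.267%.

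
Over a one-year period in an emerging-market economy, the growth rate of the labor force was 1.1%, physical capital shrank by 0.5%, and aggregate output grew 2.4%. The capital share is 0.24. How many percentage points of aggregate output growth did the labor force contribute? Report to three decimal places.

0.836

Labor's share = 1 − 0.24 = 0.76.
Contribution = share × growth = 0.76 × 1.1 = 0.836 pp.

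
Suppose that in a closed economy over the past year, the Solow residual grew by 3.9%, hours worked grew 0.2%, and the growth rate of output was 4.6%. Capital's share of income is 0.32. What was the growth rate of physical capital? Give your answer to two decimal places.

Labor's share = 1 − 0.32 = 0.68.
gY = gA + 0.68×0.2 + 0.32×g.
0.32×g = 4.6 − 3.9 − 0.136 = 0.564.
g = 0.564 / 0.32 = 1.7625%.

1.76%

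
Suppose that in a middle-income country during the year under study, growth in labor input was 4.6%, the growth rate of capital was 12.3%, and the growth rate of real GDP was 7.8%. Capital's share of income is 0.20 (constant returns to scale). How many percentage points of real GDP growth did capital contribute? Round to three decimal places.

Contribution = share × growth = 0.2 × 12.3 = 2.46 pp.

2.460 pp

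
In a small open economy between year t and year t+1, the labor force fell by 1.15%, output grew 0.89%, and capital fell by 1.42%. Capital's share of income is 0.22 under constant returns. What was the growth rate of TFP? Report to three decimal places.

2.099%

Labor's share = 1 − 0.22 = 0.78.
Capital: 0.22 × (-1.42) = -0.3124 pp.
The labor force: 0.78 × (-1.15) = -0.897 pp.
TFP growth = 0.89 + 1.2094 = 2.0994%.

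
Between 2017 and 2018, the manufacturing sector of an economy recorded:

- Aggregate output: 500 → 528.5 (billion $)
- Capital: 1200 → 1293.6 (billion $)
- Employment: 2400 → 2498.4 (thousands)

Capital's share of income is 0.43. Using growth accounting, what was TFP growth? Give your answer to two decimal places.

TFP grew 0.01%.

Aggregate output growth = (528.5 − 500) / 500 = 5.7%.
Capital growth = (1293.6 − 1200) / 1200 = 7.8%.
Employment growth = (2498.4 − 2400) / 2400 = 4.1%.
Labor's share = 1 − 0.43 = 0.57.
Capital: 0.43 × 7.8 = 3.354 pp.
Employment: 0.57 × 4.1 = 2.337 pp.
TFP growth = 5.7 − 5.691 = 0.009%.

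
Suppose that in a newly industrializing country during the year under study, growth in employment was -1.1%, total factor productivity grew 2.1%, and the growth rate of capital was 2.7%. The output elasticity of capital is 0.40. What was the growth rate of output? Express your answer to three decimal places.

2.520%

Labor's share = 1 − 0.4 = 0.6.
Capital: 0.4 × 2.7 = 1.08 pp.
Employment: 0.6 × (-1.1) = -0.66 pp.
Output growth = 2.1 + 0.42 = 2.52%.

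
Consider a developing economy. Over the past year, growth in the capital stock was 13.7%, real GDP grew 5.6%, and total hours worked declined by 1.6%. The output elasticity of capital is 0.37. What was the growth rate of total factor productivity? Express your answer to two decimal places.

Labor's share = 1 − 0.37 = 0.63.
The capital stock: 0.37 × 13.7 = 5.069 pp.
Total hours worked: 0.63 × (-1.6) = -1.008 pp.
TFP growth = 5.6 − 4.061 = 1.539%.

1.54%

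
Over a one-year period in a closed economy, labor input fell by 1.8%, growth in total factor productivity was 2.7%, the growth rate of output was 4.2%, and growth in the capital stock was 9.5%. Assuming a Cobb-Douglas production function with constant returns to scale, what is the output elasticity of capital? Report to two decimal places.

gY = gA + α·gK + (1−α)·gL, so gY − gA − gL = α(gK − gL).
4.2 − 2.7 + 1.8 = α × (9.5 − (-1.8)).
3.3 = 11.3 α, so α = 0.292.

The output elasticity of capital is 0.29.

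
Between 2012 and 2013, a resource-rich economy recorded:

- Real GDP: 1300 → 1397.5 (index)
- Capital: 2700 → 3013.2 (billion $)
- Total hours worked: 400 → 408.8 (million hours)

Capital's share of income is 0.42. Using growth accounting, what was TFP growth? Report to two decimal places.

Real GDP growth = (1397.5 − 1300) / 1300 = 7.5%.
Capital growth = (3013.2 − 2700) / 2700 = 11.6%.
Total hours worked growth = (408.8 − 400) / 400 = 2.2%.
Labor's share = 1 − 0.42 = 0.58.
Capital: 0.42 × 11.6 = 4.872 pp.
Total hours worked: 0.58 × 2.2 = 1.276 pp.
TFP growth = 7.5 − 6.148 = 1.352%.

TFP growth was 1.35%.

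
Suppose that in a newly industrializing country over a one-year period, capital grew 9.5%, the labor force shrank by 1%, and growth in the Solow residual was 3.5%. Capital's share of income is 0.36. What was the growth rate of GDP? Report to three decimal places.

Labor's share = 1 − 0.36 = 0.64.
Capital: 0.36 × 9.5 = 3.42 pp.
The labor force: 0.64 × (-1) = -0.64 pp.
Output growth = 3.5 + 2.78 = 6.28%.

GDP grew 6.280%.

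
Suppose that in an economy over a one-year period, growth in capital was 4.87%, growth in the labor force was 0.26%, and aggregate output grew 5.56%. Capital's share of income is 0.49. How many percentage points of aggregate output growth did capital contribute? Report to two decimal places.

Contribution = share × growth = 0.49 × 4.87 = 2.3863 pp.

2.39 pp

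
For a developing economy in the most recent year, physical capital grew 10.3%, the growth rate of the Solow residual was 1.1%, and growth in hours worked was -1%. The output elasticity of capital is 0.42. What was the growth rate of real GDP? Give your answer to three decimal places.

Labor's share = 1 − 0.42 = 0.58.
Physical capital: 0.42 × 10.3 = 4.326 pp.
Hours worked: 0.58 × (-1) = -0.58 pp.
Output growth = 1.1 + 3.746 = 4.846%.

4.846%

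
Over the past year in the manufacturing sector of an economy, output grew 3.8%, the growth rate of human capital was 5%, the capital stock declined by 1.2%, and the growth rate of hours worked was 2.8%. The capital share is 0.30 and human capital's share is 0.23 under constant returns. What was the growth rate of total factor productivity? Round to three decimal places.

Total factor productivity grew 1.694%.

Labor's share = 1 − 0.3 − 0.23 = 0.47.
The capital stock: 0.3 × (-1.2) = -0.36 pp.
Human capital: 0.23 × 5 = 1.15 pp.
Hours worked: 0.47 × 2.8 = 1.316 pp.
TFP growth = 3.8 − 2.106 = 1.694%.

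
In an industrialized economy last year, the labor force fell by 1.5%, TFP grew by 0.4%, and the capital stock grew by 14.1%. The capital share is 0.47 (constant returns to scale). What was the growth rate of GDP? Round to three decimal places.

6.232%

Labor's share = 1 − 0.47 = 0.53.
The capital stock: 0.47 × 14.1 = 6.627 pp.
The labor force: 0.53 × (-1.5) = -0.795 pp.
Output growth = 0.4 + 5.832 = 6.232%.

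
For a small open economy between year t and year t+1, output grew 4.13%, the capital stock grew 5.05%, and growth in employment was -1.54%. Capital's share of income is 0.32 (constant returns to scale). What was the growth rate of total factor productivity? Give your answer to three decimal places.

Total factor productivity grew 3.561%.

Labor's share = 1 − 0.32 = 0.68.
The capital stock: 0.32 × 5.05 = 1.616 pp.
Employment: 0.68 × (-1.54) = -1.0472 pp.
TFP growth = 4.13 − 0.5688 = 3.5612%.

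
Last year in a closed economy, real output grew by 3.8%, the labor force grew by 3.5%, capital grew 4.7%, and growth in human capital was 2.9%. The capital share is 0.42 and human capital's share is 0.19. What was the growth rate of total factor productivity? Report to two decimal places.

-0.09%

Labor's share = 1 − 0.42 − 0.19 = 0.39.
Capital: 0.42 × 4.7 = 1.974 pp.
Human capital: 0.19 × 2.9 = 0.551 pp.
The labor force: 0.39 × 3.5 = 1.365 pp.
TFP growth = 3.8 − 3.89 = -0.09%.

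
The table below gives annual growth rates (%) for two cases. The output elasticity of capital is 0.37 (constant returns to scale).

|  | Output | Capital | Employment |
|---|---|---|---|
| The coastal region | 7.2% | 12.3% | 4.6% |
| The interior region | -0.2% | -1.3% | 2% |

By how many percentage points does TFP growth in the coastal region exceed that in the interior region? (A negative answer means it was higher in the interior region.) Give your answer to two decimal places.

0.73 percentage points

Labor's share = 1 − 0.37 = 0.63.
The coastal region: TFP = 7.2 − 4.551 − 2.898 = -0.249%.
The interior region: TFP = -0.2 + 0.481 − 1.26 = -0.979%.
Difference = -0.249 − (-0.979) = 0.73 pp.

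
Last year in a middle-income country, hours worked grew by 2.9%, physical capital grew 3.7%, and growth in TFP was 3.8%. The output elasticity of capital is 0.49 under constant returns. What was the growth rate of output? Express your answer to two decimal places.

Labor's share = 1 − 0.49 = 0.51.
Physical capital: 0.49 × 3.7 = 1.813 pp.
Hours worked: 0.51 × 2.9 = 1.479 pp.
Output growth = 3.8 + 3.292 = 7.092%.

Output grew 7.09%.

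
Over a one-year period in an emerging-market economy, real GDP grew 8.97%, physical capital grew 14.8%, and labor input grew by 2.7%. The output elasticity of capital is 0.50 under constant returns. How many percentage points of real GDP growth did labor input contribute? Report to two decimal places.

1.35

Labor's share = 1 − 0.5 = 0.5.
Contribution = share × growth = 0.5 × 2.7 = 1.35 pp.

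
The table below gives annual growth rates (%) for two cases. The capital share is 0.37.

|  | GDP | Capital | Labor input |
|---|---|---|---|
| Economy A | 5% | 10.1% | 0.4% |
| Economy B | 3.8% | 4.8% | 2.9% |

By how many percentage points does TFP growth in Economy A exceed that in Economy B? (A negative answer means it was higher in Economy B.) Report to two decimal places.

0.81 percentage points

Labor's share = 1 − 0.37 = 0.63.
Economy A: TFP = 5 − 3.737 − 0.252 = 1.011%.
Economy B: TFP = 3.8 − 1.776 − 1.827 = 0.197%.
Difference = 1.011 − (0.197) = 0.814 pp.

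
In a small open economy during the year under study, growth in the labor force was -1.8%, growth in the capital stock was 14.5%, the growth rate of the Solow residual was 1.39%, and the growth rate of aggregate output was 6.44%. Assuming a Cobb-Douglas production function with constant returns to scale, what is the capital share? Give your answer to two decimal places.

0.42

gY = gA + α·gK + (1−α)·gL, so gY − gA − gL = α(gK − gL).
6.44 − 1.39 + 1.8 = α × (14.5 − (-1.8)).
6.85 = 16.3 α, so α = 0.4202.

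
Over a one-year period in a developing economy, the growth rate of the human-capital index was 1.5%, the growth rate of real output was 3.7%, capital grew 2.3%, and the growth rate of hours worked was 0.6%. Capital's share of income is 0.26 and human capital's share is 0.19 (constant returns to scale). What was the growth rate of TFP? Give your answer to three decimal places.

Labor's share = 1 − 0.26 − 0.19 = 0.55.
Capital: 0.26 × 2.3 = 0.598 pp.
The human-capital index: 0.19 × 1.5 = 0.285 pp.
Hours worked: 0.55 × 0.6 = 0.33 pp.
TFP growth = 3.7 − 1.213 = 2.487%.

TFP grew 2.487%.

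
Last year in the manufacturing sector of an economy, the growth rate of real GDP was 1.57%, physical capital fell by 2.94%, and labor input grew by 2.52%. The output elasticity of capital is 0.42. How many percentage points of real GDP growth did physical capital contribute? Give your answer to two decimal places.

-1.23 percentage points

Contribution = share × growth = 0.42 × (-2.94) = -1.2348 pp.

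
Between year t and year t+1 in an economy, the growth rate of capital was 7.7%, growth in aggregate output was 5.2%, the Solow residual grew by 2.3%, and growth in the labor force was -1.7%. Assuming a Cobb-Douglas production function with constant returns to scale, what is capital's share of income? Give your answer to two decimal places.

gY = gA + α·gK + (1−α)·gL, so gY − gA − gL = α(gK − gL).
5.2 − 2.3 + 1.7 = α × (7.7 − (-1.7)).
4.6 = 9.4 α, so α = 0.4894.

Capital's share of income is 0.49.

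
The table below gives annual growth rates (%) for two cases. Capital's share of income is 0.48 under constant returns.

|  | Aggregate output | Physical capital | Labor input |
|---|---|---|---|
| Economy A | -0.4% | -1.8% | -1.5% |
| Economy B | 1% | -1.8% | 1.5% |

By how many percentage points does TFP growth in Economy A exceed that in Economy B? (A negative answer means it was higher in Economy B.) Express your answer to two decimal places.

0.16 percentage points

Labor's share = 1 − 0.48 = 0.52.
Economy A: TFP = -0.4 + 0.864 + 0.78 = 1.244%.
Economy B: TFP = 1 + 0.864 − 0.78 = 1.084%.
Difference = 1.244 − (1.084) = 0.16 pp.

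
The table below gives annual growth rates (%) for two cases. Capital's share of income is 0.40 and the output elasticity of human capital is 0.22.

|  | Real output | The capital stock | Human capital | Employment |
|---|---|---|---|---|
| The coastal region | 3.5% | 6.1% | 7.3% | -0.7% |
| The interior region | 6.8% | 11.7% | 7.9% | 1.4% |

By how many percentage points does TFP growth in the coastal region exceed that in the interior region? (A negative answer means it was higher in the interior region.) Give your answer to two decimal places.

-0.13 percentage points

Labor's share = 1 − 0.4 − 0.22 = 0.38.
The coastal region: TFP = 3.5 − 2.44 − 1.606 + 0.266 = -0.28%.
The interior region: TFP = 6.8 − 4.68 − 1.738 − 0.532 = -0.15%.
Difference = -0.28 − (-0.15) = -0.13 pp.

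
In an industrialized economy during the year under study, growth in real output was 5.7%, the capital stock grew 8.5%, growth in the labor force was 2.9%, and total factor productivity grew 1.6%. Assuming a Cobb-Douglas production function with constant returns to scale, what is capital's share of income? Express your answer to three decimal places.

gY = gA + α·gK + (1−α)·gL, so gY − gA − gL = α(gK − gL).
5.7 − 1.6 − 2.9 = α × (8.5 − 2.9).
1.2 = 5.6 α, so α = 0.21429.

0.214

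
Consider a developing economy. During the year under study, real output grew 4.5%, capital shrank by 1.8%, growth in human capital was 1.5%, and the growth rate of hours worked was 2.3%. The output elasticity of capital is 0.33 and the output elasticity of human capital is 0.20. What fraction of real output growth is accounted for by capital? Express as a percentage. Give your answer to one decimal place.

Capital contributed 0.33 × (-1.8) = -0.594 pp.
Share of growth = -0.594 / 4.5 × 100 = -13.2%.

-13.2%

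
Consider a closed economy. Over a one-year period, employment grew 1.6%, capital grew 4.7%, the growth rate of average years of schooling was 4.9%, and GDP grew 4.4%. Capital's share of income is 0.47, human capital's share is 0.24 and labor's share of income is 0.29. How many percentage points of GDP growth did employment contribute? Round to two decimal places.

0.46

Labor's share = 1 − 0.47 − 0.24 = 0.29.
Contribution = share × growth = 0.29 × 1.6 = 0.464 pp.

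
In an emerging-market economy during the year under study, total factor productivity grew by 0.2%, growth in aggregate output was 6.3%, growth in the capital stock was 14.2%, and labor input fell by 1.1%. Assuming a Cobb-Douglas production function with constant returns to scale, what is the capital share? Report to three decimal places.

α = 0.471

gY = gA + α·gK + (1−α)·gL, so gY − gA − gL = α(gK − gL).
6.3 − 0.2 + 1.1 = α × (14.2 − (-1.1)).
7.2 = 15.3 α, so α = 0.47059.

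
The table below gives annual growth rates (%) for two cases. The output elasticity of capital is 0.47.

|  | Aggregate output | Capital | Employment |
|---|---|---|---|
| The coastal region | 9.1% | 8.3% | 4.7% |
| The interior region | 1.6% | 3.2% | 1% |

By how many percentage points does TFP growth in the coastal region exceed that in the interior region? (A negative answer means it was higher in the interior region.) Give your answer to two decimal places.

Labor's share = 1 − 0.47 = 0.53.
The coastal region: TFP = 9.1 − 3.901 − 2.491 = 2.708%.
The interior region: TFP = 1.6 − 1.504 − 0.53 = -0.434%.
Difference = 2.708 − (-0.434) = 3.142 pp.

3.14 percentage points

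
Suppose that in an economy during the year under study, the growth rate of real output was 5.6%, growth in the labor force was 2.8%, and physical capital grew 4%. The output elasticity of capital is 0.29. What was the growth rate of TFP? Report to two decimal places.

Labor's share = 1 − 0.29 = 0.71.
Physical capital: 0.29 × 4 = 1.16 pp.
The labor force: 0.71 × 2.8 = 1.988 pp.
TFP growth = 5.6 − 3.148 = 2.452%.

2.45%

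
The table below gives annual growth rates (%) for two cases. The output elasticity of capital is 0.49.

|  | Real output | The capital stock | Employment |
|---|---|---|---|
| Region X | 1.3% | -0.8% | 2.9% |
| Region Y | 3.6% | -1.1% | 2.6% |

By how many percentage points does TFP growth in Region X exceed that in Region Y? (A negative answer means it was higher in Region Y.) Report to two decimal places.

-2.60 percentage points

Labor's share = 1 − 0.49 = 0.51.
Region X: TFP = 1.3 + 0.392 − 1.479 = 0.213%.
Region Y: TFP = 3.6 + 0.539 − 1.326 = 2.813%.
Difference = 0.213 − (2.813) = -2.6 pp.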